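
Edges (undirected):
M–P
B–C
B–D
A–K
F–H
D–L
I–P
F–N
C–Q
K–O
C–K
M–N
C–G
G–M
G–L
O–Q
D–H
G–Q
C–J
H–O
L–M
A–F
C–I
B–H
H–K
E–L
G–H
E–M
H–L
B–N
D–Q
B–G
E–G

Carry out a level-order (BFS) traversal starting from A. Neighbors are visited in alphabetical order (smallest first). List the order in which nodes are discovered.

Visit A; enqueue F, K → queue [F, K]
Visit F; enqueue H, N → queue [K, H, N]
Visit K; enqueue C, O → queue [H, N, C, O]
Visit H; enqueue B, D, G, L → queue [N, C, O, B, D, G, L]
Visit N; enqueue M → queue [C, O, B, D, G, L, M]
Visit C; enqueue I, J, Q → queue [O, B, D, G, L, M, I, J, Q]
Visit O → queue [B, D, G, L, M, I, J, Q]
Visit B → queue [D, G, L, M, I, J, Q]
Visit D → queue [G, L, M, I, J, Q]
Visit G; enqueue E → queue [L, M, I, J, Q, E]
Visit L → queue [M, I, J, Q, E]
Visit M; enqueue P → queue [I, J, Q, E, P]
Visit I → queue [J, Q, E, P]
Visit J → queue [Q, E, P]
Visit Q → queue [E, P]
Visit E → queue [P]
Visit P → queue []

A, F, K, H, N, C, O, B, D, G, L, M, I, J, Q, E, P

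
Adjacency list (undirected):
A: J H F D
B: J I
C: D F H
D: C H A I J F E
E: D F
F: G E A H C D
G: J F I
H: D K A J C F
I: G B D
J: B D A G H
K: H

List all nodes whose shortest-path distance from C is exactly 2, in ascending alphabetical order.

Level 0: C
Level 1: D, F, H
Level 2: A, E, G, I, J, K
Level 3: B

A, E, G, I, J, K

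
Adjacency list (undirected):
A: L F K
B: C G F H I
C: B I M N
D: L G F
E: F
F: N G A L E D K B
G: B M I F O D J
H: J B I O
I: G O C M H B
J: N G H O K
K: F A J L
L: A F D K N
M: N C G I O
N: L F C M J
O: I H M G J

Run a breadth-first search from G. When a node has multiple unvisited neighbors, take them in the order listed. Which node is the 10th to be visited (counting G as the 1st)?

H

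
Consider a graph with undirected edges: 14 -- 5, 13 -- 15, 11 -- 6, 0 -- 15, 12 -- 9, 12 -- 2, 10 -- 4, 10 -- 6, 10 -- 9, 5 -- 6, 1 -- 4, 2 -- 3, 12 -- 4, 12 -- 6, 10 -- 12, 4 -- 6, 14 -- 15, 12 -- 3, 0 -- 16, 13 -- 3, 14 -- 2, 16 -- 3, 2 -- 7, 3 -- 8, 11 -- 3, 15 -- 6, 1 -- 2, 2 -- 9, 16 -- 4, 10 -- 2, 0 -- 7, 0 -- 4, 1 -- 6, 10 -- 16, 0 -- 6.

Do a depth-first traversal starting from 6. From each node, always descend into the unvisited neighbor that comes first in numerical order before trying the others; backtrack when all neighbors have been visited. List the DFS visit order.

6 -> 0 -> 4 -> 1 -> 2 -> 3 -> 8 -> 11 -> 12 -> 9 -> 10 -> 16 -> 13 -> 15 -> 14 -> 5 -> 7

Visit 6
6 → 0
0 → 4
4 → 1
1 → 2
2 → 3
3 → 8
3 → 11
3 → 12
12 → 9
9 → 10
10 → 16
3 → 13
13 → 15
15 → 14
14 → 5
2 → 7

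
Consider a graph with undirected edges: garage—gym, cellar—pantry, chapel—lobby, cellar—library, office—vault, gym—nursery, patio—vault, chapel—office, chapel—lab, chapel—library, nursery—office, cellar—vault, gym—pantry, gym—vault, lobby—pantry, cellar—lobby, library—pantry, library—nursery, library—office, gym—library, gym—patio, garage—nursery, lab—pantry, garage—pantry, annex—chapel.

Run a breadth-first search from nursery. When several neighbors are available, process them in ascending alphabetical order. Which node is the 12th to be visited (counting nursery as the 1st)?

Visit nursery; enqueue garage, gym, library, office → queue [garage, gym, library, office]
Visit garage; enqueue pantry → queue [gym, library, office, pantry]
Visit gym; enqueue patio, vault → queue [library, office, pantry, patio, vault]
Visit library; enqueue cellar, chapel → queue [office, pantry, patio, vault, cellar, chapel]
Visit office → queue [pantry, patio, vault, cellar, chapel]
Visit pantry; enqueue lab, lobby → queue [patio, vault, cellar, chapel, lab, lobby]
Visit patio → queue [vault, cellar, chapel, lab, lobby]
Visit vault → queue [cellar, chapel, lab, lobby]
Visit cellar → queue [chapel, lab, lobby]
Visit chapel; enqueue annex → queue [lab, lobby, annex]
Visit lab → queue [lobby, annex]
Visit lobby → queue [annex]
Visit annex → queue []

Visit order: nursery, garage, gym, library, office, pantry, patio, vault, cellar, chapel, lab, lobby, annex

lobby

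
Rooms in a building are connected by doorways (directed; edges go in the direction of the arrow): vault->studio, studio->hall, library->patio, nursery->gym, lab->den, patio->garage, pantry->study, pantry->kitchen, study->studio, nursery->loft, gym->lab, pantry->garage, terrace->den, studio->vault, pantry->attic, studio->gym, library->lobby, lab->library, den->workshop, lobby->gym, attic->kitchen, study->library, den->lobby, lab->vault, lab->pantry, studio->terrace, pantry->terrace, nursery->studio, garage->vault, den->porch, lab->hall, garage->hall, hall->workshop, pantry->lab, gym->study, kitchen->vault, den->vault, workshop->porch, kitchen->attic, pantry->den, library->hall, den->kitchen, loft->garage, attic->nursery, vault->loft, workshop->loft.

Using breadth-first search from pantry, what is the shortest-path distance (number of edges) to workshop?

2

Level 0: pantry
Level 1: attic, den, garage, kitchen, lab, study, terrace
Level 2: hall, library, lobby, nursery, porch, studio, vault, workshop
Level 3: gym, loft, patio
workshop first appears at level 2.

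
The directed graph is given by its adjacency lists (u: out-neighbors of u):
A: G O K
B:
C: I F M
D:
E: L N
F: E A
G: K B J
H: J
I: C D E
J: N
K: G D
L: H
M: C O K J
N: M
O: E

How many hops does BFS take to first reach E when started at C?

Level 0: C
Level 1: F, I, M
Level 2: A, D, E, J, K, O
Level 3: G, L, N
Level 4: B, H
E first appears at level 2.

2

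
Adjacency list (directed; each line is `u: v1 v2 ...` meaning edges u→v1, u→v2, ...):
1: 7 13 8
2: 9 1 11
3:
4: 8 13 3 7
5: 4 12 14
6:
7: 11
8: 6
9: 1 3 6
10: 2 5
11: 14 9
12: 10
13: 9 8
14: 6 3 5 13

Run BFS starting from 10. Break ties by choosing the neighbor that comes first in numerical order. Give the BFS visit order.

10 2 5 1 9 11 4 12 14 7 8 13 3 6

Visit 10; enqueue 2, 5 → queue [2, 5]
Visit 2; enqueue 1, 9, 11 → queue [5, 1, 9, 11]
Visit 5; enqueue 4, 12, 14 → queue [1, 9, 11, 4, 12, 14]
Visit 1; enqueue 7, 8, 13 → queue [9, 11, 4, 12, 14, 7, 8, 13]
Visit 9; enqueue 3, 6 → queue [11, 4, 12, 14, 7, 8, 13, 3, 6]
Visit 11 → queue [4, 12, 14, 7, 8, 13, 3, 6]
Visit 4 → queue [12, 14, 7, 8, 13, 3, 6]
Visit 12 → queue [14, 7, 8, 13, 3, 6]
Visit 14 → queue [7, 8, 13, 3, 6]
Visit 7 → queue [8, 13, 3, 6]
Visit 8 → queue [13, 3, 6]
Visit 13 → queue [3, 6]
Visit 3 → queue [6]
Visit 6 → queue []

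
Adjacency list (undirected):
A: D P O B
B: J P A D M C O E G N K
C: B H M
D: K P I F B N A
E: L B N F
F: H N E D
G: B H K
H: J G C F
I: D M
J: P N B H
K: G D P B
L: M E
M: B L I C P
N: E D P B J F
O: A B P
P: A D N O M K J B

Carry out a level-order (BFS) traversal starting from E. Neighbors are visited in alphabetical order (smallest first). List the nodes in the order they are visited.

Visit E; enqueue B, F, L, N → queue [B, F, L, N]
Visit B; enqueue A, C, D, G, J, K, M, O, P → queue [F, L, N, A, C, D, G, J, K, M, O, P]
Visit F; enqueue H → queue [L, N, A, C, D, G, J, K, M, O, P, H]
Visit L → queue [N, A, C, D, G, J, K, M, O, P, H]
Visit N → queue [A, C, D, G, J, K, M, O, P, H]
Visit A → queue [C, D, G, J, K, M, O, P, H]
Visit C → queue [D, G, J, K, M, O, P, H]
Visit D; enqueue I → queue [G, J, K, M, O, P, H, I]
Visit G → queue [J, K, M, O, P, H, I]
Visit J → queue [K, M, O, P, H, I]
Visit K → queue [M, O, P, H, I]
Visit M → queue [O, P, H, I]
Visit O → queue [P, H, I]
Visit P → queue [H, I]
Visit H → queue [I]
Visit I → queue []

E, B, F, L, N, A, C, D, G, J, K, M, O, P, H, I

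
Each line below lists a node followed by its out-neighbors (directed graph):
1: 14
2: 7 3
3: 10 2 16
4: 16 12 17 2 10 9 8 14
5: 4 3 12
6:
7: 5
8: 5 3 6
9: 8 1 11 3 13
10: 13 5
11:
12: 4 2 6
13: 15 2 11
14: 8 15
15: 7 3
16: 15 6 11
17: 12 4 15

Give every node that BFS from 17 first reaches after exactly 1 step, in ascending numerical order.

4, 12, 15

Level 0: 17
Level 1: 4, 12, 15
Level 2: 2, 3, 6, 7, 8, 9, 10, 14, 16
Level 3: 1, 5, 11, 13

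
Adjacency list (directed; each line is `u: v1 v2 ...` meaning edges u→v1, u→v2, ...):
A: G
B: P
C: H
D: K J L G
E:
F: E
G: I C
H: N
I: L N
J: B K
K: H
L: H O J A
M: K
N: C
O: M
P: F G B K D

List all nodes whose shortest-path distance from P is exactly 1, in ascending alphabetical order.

B, D, F, G, K

Level 0: P
Level 1: B, D, F, G, K
Level 2: C, E, H, I, J, L
Level 3: A, N, O
Level 4: M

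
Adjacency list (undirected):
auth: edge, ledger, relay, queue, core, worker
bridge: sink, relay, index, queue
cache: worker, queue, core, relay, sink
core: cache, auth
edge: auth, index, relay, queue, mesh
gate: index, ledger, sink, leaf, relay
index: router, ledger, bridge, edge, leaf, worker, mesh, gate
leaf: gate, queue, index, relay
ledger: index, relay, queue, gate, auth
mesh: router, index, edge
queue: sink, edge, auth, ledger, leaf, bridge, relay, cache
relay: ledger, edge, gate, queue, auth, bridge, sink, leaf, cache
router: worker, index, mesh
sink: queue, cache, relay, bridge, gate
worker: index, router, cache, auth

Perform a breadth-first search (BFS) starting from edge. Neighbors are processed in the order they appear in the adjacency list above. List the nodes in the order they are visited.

Visit edge; enqueue auth, index, relay, queue, mesh → queue [auth, index, relay, queue, mesh]
Visit auth; enqueue ledger, core, worker → queue [index, relay, queue, mesh, ledger, core, worker]
Visit index; enqueue router, bridge, leaf, gate → queue [relay, queue, mesh, ledger, core, worker, router, bridge, leaf, gate]
Visit relay; enqueue sink, cache → queue [queue, mesh, ledger, core, worker, router, bridge, leaf, gate, sink, cache]
Visit queue → queue [mesh, ledger, core, worker, router, bridge, leaf, gate, sink, cache]
Visit mesh → queue [ledger, core, worker, router, bridge, leaf, gate, sink, cache]
Visit ledger → queue [core, worker, router, bridge, leaf, gate, sink, cache]
Visit core → queue [worker, router, bridge, leaf, gate, sink, cache]
Visit worker → queue [router, bridge, leaf, gate, sink, cache]
Visit router → queue [bridge, leaf, gate, sink, cache]
Visit bridge → queue [leaf, gate, sink, cache]
Visit leaf → queue [gate, sink, cache]
Visit gate → queue [sink, cache]
Visit sink → queue [cache]
Visit cache → queue []

edge -> auth -> index -> relay -> queue -> mesh -> ledger -> core -> worker -> router -> bridge -> leaf -> gate -> sink -> cache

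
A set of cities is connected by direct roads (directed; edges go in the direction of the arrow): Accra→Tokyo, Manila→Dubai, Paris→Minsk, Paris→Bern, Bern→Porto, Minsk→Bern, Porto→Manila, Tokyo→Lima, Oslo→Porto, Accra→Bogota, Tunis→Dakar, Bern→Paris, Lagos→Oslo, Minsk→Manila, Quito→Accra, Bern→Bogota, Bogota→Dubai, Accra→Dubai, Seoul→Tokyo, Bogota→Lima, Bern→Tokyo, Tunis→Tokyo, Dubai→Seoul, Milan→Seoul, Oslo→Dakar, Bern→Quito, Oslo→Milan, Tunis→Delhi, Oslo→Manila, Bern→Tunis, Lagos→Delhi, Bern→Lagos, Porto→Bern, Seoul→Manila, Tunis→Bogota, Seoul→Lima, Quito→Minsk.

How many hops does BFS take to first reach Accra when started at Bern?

Level 0: Bern
Level 1: Bogota, Lagos, Paris, Porto, Quito, Tokyo, Tunis
Level 2: Accra, Dakar, Delhi, Dubai, Lima, Manila, Minsk, Oslo
Level 3: Milan, Seoul
Accra first appears at level 2.

2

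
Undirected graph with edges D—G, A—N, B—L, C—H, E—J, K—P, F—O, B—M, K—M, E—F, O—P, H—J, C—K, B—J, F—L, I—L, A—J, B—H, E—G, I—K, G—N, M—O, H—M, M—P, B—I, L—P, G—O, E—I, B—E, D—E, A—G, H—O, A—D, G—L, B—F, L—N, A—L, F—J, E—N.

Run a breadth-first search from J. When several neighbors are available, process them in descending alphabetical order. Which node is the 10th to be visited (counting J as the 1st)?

Visit J; enqueue H, F, E, B, A → queue [H, F, E, B, A]
Visit H; enqueue O, M, C → queue [F, E, B, A, O, M, C]
Visit F; enqueue L → queue [E, B, A, O, M, C, L]
Visit E; enqueue N, I, G, D → queue [B, A, O, M, C, L, N, I, G, D]
Visit B → queue [A, O, M, C, L, N, I, G, D]
Visit A → queue [O, M, C, L, N, I, G, D]
Visit O; enqueue P → queue [M, C, L, N, I, G, D, P]
Visit M; enqueue K → queue [C, L, N, I, G, D, P, K]
Visit C → queue [L, N, I, G, D, P, K]
Visit L → queue [N, I, G, D, P, K]
Visit N → queue [I, G, D, P, K]
Visit I → queue [G, D, P, K]
Visit G → queue [D, P, K]
Visit D → queue [P, K]
Visit P → queue [K]
Visit K → queue []

Visit order: J, H, F, E, B, A, O, M, C, L, N, I, G, D, P, K

L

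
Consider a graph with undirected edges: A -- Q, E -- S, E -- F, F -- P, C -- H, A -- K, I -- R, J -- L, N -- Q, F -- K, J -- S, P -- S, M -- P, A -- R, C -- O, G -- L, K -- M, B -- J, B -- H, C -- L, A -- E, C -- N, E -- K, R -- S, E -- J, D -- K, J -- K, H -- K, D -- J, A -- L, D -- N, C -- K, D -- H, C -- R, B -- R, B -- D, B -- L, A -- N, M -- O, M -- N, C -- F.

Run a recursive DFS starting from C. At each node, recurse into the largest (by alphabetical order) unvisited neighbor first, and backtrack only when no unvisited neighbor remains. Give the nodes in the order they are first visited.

C, R, S, P, M, O, N, Q, A, L, J, K, H, D, B, F, E, G, I

Visit C
C → R
R → S
S → P
P → M
M → O
M → N
N → Q
Q → A
A → L
L → J
J → K
K → H
H → D
D → B
K → F
F → E
L → G
R → I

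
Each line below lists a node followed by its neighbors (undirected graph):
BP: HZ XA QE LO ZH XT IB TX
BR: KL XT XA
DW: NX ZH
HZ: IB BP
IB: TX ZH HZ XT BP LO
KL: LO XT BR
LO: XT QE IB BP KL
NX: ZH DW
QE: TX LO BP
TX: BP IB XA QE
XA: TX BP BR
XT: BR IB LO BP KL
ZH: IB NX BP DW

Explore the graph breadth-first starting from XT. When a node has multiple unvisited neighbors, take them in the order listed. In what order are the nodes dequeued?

XT BR IB LO BP KL XA TX ZH HZ QE NX DW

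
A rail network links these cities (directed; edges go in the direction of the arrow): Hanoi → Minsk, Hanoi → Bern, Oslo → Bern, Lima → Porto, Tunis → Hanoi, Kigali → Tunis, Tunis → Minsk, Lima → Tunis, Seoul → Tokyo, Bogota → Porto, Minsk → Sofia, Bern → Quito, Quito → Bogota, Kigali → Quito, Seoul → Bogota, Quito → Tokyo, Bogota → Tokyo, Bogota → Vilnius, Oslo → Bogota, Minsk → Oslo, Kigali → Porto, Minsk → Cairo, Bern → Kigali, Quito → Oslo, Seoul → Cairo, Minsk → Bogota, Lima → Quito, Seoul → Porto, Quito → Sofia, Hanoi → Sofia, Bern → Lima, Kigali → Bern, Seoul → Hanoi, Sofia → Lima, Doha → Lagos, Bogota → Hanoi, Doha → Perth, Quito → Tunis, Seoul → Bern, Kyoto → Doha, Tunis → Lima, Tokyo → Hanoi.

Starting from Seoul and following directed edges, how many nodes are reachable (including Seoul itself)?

BFS from Seoul visits: Seoul, Bern, Bogota, Cairo, Hanoi, Porto, Tokyo, Kigali, Lima, Quito, Vilnius, Minsk, Sofia, Tunis, Oslo
Reachable nodes: 15 of 19 total.

15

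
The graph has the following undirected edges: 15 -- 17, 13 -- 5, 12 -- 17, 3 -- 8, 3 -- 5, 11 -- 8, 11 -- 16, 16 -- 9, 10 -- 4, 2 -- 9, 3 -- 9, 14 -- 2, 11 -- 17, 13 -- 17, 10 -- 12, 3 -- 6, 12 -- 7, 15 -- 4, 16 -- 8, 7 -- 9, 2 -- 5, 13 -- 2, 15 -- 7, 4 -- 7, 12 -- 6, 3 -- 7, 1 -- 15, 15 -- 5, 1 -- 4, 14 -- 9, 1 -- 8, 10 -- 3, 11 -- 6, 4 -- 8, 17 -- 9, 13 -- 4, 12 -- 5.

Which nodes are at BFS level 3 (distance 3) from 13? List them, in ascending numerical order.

6, 16

Level 0: 13
Level 1: 2, 4, 5, 17
Level 2: 1, 3, 7, 8, 9, 10, 11, 12, 14, 15
Level 3: 6, 16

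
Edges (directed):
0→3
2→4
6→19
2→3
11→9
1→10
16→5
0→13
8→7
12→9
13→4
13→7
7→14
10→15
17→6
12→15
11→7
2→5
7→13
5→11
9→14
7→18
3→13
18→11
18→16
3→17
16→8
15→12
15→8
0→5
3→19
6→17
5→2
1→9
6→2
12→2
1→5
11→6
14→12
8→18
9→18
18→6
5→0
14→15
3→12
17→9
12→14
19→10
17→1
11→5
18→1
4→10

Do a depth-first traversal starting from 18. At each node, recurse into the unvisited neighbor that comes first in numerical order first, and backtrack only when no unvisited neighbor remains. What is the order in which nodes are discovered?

Visit 18
18 → 1
1 → 5
5 → 0
0 → 3
3 → 12
12 → 2
2 → 4
4 → 10
10 → 15
15 → 8
8 → 7
7 → 13
7 → 14
12 → 9
3 → 17
17 → 6
6 → 19
5 → 11
18 → 16

18, 1, 5, 0, 3, 12, 2, 4, 10, 15, 8, 7, 13, 14, 9, 17, 6, 19, 11, 16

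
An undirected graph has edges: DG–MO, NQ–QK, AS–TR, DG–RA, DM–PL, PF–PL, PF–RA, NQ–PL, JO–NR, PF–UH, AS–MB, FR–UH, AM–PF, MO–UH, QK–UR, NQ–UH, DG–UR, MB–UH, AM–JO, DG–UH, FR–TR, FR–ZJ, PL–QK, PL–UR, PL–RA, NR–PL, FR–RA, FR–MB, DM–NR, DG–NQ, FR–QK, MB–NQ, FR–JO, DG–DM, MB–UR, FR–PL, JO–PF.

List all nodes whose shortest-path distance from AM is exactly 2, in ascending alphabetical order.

FR, NR, PL, RA, UH

Level 0: AM
Level 1: JO, PF
Level 2: FR, NR, PL, RA, UH
Level 3: DG, DM, MB, MO, NQ, QK, TR, UR, ZJ
Level 4: AS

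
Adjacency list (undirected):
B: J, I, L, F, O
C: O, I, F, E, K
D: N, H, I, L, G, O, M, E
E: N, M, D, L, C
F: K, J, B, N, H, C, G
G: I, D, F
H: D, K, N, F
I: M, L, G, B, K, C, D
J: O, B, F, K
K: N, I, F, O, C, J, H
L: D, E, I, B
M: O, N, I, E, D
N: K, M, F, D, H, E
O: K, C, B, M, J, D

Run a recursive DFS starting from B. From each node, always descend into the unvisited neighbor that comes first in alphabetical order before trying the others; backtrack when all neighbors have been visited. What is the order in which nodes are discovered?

Visit B
B → F
F → C
C → E
E → D
D → G
G → I
I → K
K → H
H → N
N → M
M → O
O → J
I → L

B, F, C, E, D, G, I, K, H, N, M, O, J, L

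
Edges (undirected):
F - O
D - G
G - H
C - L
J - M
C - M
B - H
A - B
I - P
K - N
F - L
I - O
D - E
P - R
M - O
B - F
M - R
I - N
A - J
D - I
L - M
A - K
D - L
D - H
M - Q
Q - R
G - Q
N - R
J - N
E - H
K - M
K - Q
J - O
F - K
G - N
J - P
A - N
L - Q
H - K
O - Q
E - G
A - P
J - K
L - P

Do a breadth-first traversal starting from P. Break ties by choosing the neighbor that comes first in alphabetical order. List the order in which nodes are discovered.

P, A, I, J, L, R, B, K, N, D, O, M, C, F, Q, H, G, E

Visit P; enqueue A, I, J, L, R → queue [A, I, J, L, R]
Visit A; enqueue B, K, N → queue [I, J, L, R, B, K, N]
Visit I; enqueue D, O → queue [J, L, R, B, K, N, D, O]
Visit J; enqueue M → queue [L, R, B, K, N, D, O, M]
Visit L; enqueue C, F, Q → queue [R, B, K, N, D, O, M, C, F, Q]
Visit R → queue [B, K, N, D, O, M, C, F, Q]
Visit B; enqueue H → queue [K, N, D, O, M, C, F, Q, H]
Visit K → queue [N, D, O, M, C, F, Q, H]
Visit N; enqueue G → queue [D, O, M, C, F, Q, H, G]
Visit D; enqueue E → queue [O, M, C, F, Q, H, G, E]
Visit O → queue [M, C, F, Q, H, G, E]
Visit M → queue [C, F, Q, H, G, E]
Visit C → queue [F, Q, H, G, E]
Visit F → queue [Q, H, G, E]
Visit Q → queue [H, G, E]
Visit H → queue [G, E]
Visit G → queue [E]
Visit E → queue []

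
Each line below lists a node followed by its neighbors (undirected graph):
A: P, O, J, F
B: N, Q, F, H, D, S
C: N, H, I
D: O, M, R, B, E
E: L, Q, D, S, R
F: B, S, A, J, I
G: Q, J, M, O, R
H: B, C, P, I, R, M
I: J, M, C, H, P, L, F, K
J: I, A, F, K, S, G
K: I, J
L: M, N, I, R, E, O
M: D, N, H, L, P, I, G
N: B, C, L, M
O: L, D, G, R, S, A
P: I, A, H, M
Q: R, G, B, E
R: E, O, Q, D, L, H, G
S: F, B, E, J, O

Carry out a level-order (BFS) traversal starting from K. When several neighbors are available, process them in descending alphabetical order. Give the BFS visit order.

K, J, I, S, G, F, A, P, M, L, H, C, O, E, B, R, Q, N, D

Visit K; enqueue J, I → queue [J, I]
Visit J; enqueue S, G, F, A → queue [I, S, G, F, A]
Visit I; enqueue P, M, L, H, C → queue [S, G, F, A, P, M, L, H, C]
Visit S; enqueue O, E, B → queue [G, F, A, P, M, L, H, C, O, E, B]
Visit G; enqueue R, Q → queue [F, A, P, M, L, H, C, O, E, B, R, Q]
Visit F → queue [A, P, M, L, H, C, O, E, B, R, Q]
Visit A → queue [P, M, L, H, C, O, E, B, R, Q]
Visit P → queue [M, L, H, C, O, E, B, R, Q]
Visit M; enqueue N, D → queue [L, H, C, O, E, B, R, Q, N, D]
Visit L → queue [H, C, O, E, B, R, Q, N, D]
Visit H → queue [C, O, E, B, R, Q, N, D]
Visit C → queue [O, E, B, R, Q, N, D]
Visit O → queue [E, B, R, Q, N, D]
Visit E → queue [B, R, Q, N, D]
Visit B → queue [R, Q, N, D]
Visit R → queue [Q, N, D]
Visit Q → queue [N, D]
Visit N → queue [D]
Visit D → queue []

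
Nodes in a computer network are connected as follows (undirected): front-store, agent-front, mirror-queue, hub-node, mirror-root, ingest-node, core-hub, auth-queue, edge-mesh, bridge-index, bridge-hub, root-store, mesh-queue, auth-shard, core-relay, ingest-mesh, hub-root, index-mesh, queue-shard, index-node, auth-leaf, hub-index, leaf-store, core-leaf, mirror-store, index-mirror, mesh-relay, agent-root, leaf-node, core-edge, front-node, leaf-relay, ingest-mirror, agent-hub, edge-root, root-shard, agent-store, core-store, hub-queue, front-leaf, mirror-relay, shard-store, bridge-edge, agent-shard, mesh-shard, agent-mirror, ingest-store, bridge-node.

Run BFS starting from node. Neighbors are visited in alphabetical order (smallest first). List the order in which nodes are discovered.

node, bridge, front, hub, index, ingest, leaf, edge, agent, store, core, queue, root, mesh, mirror, auth, relay, shard

Visit node; enqueue bridge, front, hub, index, ingest, leaf → queue [bridge, front, hub, index, ingest, leaf]
Visit bridge; enqueue edge → queue [front, hub, index, ingest, leaf, edge]
Visit front; enqueue agent, store → queue [hub, index, ingest, leaf, edge, agent, store]
Visit hub; enqueue core, queue, root → queue [index, ingest, leaf, edge, agent, store, core, queue, root]
Visit index; enqueue mesh, mirror → queue [ingest, leaf, edge, agent, store, core, queue, root, mesh, mirror]
Visit ingest → queue [leaf, edge, agent, store, core, queue, root, mesh, mirror]
Visit leaf; enqueue auth, relay → queue [edge, agent, store, core, queue, root, mesh, mirror, auth, relay]
Visit edge → queue [agent, store, core, queue, root, mesh, mirror, auth, relay]
Visit agent; enqueue shard → queue [store, core, queue, root, mesh, mirror, auth, relay, shard]
Visit store → queue [core, queue, root, mesh, mirror, auth, relay, shard]
Visit core → queue [queue, root, mesh, mirror, auth, relay, shard]
Visit queue → queue [root, mesh, mirror, auth, relay, shard]
Visit root → queue [mesh, mirror, auth, relay, shard]
Visit mesh → queue [mirror, auth, relay, shard]
Visit mirror → queue [auth, relay, shard]
Visit auth → queue [relay, shard]
Visit relay → queue [shard]
Visit shard → queue []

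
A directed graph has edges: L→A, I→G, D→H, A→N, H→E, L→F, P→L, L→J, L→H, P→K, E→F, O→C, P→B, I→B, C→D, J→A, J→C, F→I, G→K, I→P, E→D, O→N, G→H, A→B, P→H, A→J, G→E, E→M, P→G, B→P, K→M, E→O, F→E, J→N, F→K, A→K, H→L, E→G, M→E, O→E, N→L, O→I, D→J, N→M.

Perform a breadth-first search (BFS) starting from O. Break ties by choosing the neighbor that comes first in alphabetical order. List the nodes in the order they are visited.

O, C, E, I, N, D, F, G, M, B, P, L, H, J, K, A

Visit O; enqueue C, E, I, N → queue [C, E, I, N]
Visit C; enqueue D → queue [E, I, N, D]
Visit E; enqueue F, G, M → queue [I, N, D, F, G, M]
Visit I; enqueue B, P → queue [N, D, F, G, M, B, P]
Visit N; enqueue L → queue [D, F, G, M, B, P, L]
Visit D; enqueue H, J → queue [F, G, M, B, P, L, H, J]
Visit F; enqueue K → queue [G, M, B, P, L, H, J, K]
Visit G → queue [M, B, P, L, H, J, K]
Visit M → queue [B, P, L, H, J, K]
Visit B → queue [P, L, H, J, K]
Visit P → queue [L, H, J, K]
Visit L; enqueue A → queue [H, J, K, A]
Visit H → queue [J, K, A]
Visit J → queue [K, A]
Visit K → queue [A]
Visit A → queue []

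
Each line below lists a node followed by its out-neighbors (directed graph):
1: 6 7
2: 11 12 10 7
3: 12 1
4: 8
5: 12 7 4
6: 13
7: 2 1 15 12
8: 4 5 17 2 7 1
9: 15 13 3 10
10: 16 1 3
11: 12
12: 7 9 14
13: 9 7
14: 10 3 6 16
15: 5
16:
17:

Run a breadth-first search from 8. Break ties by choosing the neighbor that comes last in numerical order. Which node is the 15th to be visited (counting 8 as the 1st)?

16

Visit 8; enqueue 17, 7, 5, 4, 2, 1 → queue [17, 7, 5, 4, 2, 1]
Visit 17 → queue [7, 5, 4, 2, 1]
Visit 7; enqueue 15, 12 → queue [5, 4, 2, 1, 15, 12]
Visit 5 → queue [4, 2, 1, 15, 12]
Visit 4 → queue [2, 1, 15, 12]
Visit 2; enqueue 11, 10 → queue [1, 15, 12, 11, 10]
Visit 1; enqueue 6 → queue [15, 12, 11, 10, 6]
Visit 15 → queue [12, 11, 10, 6]
Visit 12; enqueue 14, 9 → queue [11, 10, 6, 14, 9]
Visit 11 → queue [10, 6, 14, 9]
Visit 10; enqueue 16, 3 → queue [6, 14, 9, 16, 3]
Visit 6; enqueue 13 → queue [14, 9, 16, 3, 13]
Visit 14 → queue [9, 16, 3, 13]
Visit 9 → queue [16, 3, 13]
Visit 16 → queue [3, 13]
Visit 3 → queue [13]
Visit 13 → queue []

Visit order: 8, 17, 7, 5, 4, 2, 1, 15, 12, 11, 10, 6, 14, 9, 16, 3, 13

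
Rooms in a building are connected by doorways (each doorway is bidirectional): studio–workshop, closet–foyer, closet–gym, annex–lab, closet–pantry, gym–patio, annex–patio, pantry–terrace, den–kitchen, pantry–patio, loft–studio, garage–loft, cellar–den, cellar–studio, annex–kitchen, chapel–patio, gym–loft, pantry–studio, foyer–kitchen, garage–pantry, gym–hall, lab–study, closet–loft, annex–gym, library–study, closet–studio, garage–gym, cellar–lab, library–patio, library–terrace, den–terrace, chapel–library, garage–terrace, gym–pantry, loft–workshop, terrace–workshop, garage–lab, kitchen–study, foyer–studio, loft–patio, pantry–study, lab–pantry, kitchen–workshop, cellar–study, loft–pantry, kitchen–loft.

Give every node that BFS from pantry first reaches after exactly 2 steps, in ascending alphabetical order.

Level 0: pantry
Level 1: closet, garage, gym, lab, loft, patio, studio, study, terrace
Level 2: annex, cellar, chapel, den, foyer, hall, kitchen, library, workshop

annex, cellar, chapel, den, foyer, hall, kitchen, library, workshop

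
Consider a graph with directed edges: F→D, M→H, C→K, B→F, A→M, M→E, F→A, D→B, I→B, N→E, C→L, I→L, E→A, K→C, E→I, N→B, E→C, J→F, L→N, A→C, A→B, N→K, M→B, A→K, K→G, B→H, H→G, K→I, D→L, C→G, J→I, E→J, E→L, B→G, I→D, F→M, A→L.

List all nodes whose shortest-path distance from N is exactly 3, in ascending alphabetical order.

D, M

Level 0: N
Level 1: B, E, K
Level 2: A, C, F, G, H, I, J, L
Level 3: D, M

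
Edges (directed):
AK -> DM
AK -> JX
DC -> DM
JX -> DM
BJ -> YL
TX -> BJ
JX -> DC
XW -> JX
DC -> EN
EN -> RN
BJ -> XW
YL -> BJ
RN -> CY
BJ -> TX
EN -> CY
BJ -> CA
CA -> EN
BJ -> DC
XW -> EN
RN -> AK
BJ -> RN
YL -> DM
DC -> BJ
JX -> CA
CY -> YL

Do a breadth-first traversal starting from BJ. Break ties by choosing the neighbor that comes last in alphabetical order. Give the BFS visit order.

BJ → YL → XW → TX → RN → DC → CA → DM → JX → EN → CY → AK

Visit BJ; enqueue YL, XW, TX, RN, DC, CA → queue [YL, XW, TX, RN, DC, CA]
Visit YL; enqueue DM → queue [XW, TX, RN, DC, CA, DM]
Visit XW; enqueue JX, EN → queue [TX, RN, DC, CA, DM, JX, EN]
Visit TX → queue [RN, DC, CA, DM, JX, EN]
Visit RN; enqueue CY, AK → queue [DC, CA, DM, JX, EN, CY, AK]
Visit DC → queue [CA, DM, JX, EN, CY, AK]
Visit CA → queue [DM, JX, EN, CY, AK]
Visit DM → queue [JX, EN, CY, AK]
Visit JX → queue [EN, CY, AK]
Visit EN → queue [CY, AK]
Visit CY → queue [AK]
Visit AK → queue []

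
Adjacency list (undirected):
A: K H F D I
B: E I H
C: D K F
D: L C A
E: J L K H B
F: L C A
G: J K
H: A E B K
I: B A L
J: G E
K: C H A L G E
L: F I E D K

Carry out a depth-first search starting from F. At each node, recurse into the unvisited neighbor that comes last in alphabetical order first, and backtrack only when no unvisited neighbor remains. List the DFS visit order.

F -> L -> K -> H -> E -> J -> G -> B -> I -> A -> D -> C

Visit F
F → L
L → K
K → H
H → E
E → J
J → G
E → B
B → I
I → A
A → D
D → C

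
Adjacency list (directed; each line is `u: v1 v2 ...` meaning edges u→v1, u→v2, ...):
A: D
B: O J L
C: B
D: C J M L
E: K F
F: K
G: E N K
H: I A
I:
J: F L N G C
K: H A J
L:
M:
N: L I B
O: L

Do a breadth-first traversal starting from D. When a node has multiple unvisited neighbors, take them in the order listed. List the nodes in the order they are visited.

Visit D; enqueue C, J, M, L → queue [C, J, M, L]
Visit C; enqueue B → queue [J, M, L, B]
Visit J; enqueue F, N, G → queue [M, L, B, F, N, G]
Visit M → queue [L, B, F, N, G]
Visit L → queue [B, F, N, G]
Visit B; enqueue O → queue [F, N, G, O]
Visit F; enqueue K → queue [N, G, O, K]
Visit N; enqueue I → queue [G, O, K, I]
Visit G; enqueue E → queue [O, K, I, E]
Visit O → queue [K, I, E]
Visit K; enqueue H, A → queue [I, E, H, A]
Visit I → queue [E, H, A]
Visit E → queue [H, A]
Visit H → queue [A]
Visit A → queue []

D, C, J, M, L, B, F, N, G, O, K, I, E, H, A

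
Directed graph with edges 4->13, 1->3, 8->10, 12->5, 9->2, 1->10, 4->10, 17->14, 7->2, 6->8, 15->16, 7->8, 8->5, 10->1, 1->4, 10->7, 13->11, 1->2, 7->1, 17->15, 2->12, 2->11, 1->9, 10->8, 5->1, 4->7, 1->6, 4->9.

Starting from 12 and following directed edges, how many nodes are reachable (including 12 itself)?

13

BFS from 12 visits: 12, 5, 1, 2, 3, 4, 6, 9, 10, 11, 7, 13, 8
Reachable nodes: 13 of 17 total.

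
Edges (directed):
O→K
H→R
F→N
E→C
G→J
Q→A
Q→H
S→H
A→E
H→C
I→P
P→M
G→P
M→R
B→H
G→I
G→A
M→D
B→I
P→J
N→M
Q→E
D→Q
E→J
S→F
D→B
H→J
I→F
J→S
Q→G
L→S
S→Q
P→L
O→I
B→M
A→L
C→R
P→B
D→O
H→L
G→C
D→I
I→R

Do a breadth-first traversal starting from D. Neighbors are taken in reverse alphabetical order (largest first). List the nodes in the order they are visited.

Visit D; enqueue Q, O, I, B → queue [Q, O, I, B]
Visit Q; enqueue H, G, E, A → queue [O, I, B, H, G, E, A]
Visit O; enqueue K → queue [I, B, H, G, E, A, K]
Visit I; enqueue R, P, F → queue [B, H, G, E, A, K, R, P, F]
Visit B; enqueue M → queue [H, G, E, A, K, R, P, F, M]
Visit H; enqueue L, J, C → queue [G, E, A, K, R, P, F, M, L, J, C]
Visit G → queue [E, A, K, R, P, F, M, L, J, C]
Visit E → queue [A, K, R, P, F, M, L, J, C]
Visit A → queue [K, R, P, F, M, L, J, C]
Visit K → queue [R, P, F, M, L, J, C]
Visit R → queue [P, F, M, L, J, C]
Visit P → queue [F, M, L, J, C]
Visit F; enqueue N → queue [M, L, J, C, N]
Visit M → queue [L, J, C, N]
Visit L; enqueue S → queue [J, C, N, S]
Visit J → queue [C, N, S]
Visit C → queue [N, S]
Visit N → queue [S]
Visit S → queue []

D Q O I B H G E A K R P F M L J C N S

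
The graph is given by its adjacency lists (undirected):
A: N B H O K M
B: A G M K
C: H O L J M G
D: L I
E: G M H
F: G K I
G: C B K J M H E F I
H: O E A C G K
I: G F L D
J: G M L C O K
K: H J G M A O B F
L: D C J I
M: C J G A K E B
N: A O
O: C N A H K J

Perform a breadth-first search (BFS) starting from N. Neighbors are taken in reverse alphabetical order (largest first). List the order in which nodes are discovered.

N -> O -> A -> K -> J -> H -> C -> M -> B -> G -> F -> L -> E -> I -> D

Visit N; enqueue O, A → queue [O, A]
Visit O; enqueue K, J, H, C → queue [A, K, J, H, C]
Visit A; enqueue M, B → queue [K, J, H, C, M, B]
Visit K; enqueue G, F → queue [J, H, C, M, B, G, F]
Visit J; enqueue L → queue [H, C, M, B, G, F, L]
Visit H; enqueue E → queue [C, M, B, G, F, L, E]
Visit C → queue [M, B, G, F, L, E]
Visit M → queue [B, G, F, L, E]
Visit B → queue [G, F, L, E]
Visit G; enqueue I → queue [F, L, E, I]
Visit F → queue [L, E, I]
Visit L; enqueue D → queue [E, I, D]
Visit E → queue [I, D]
Visit I → queue [D]
Visit D → queue []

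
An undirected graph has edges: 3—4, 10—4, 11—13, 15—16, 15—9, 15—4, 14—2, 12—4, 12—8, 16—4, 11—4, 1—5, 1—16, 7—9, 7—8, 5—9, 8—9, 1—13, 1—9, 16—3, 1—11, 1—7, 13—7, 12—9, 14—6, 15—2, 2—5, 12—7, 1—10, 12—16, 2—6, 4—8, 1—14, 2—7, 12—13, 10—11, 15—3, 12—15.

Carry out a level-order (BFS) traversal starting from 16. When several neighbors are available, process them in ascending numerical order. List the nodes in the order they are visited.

16 → 1 → 3 → 4 → 12 → 15 → 5 → 7 → 9 → 10 → 11 → 13 → 14 → 8 → 2 → 6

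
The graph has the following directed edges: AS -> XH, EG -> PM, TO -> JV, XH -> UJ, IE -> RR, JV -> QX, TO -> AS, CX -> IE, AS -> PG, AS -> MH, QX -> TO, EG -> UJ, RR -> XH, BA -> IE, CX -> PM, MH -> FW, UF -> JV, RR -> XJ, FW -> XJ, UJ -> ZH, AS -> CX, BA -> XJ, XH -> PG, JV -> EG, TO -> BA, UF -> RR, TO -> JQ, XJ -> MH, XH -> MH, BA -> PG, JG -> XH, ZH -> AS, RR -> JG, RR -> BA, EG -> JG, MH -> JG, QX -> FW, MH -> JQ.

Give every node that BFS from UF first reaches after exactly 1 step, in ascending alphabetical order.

JV, RR

Level 0: UF
Level 1: JV, RR
Level 2: BA, EG, JG, QX, XH, XJ
Level 3: FW, IE, MH, PG, PM, TO, UJ
Level 4: AS, JQ, ZH
Level 5: CX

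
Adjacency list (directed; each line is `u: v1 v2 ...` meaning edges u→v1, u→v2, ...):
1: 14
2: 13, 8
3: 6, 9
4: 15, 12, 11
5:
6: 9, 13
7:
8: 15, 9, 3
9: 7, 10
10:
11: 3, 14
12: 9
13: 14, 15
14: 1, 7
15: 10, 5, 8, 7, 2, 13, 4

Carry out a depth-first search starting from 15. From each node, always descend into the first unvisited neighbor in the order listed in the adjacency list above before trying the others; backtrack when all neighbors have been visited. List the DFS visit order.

Visit 15
15 → 10
15 → 5
15 → 8
8 → 9
9 → 7
8 → 3
3 → 6
6 → 13
13 → 14
14 → 1
15 → 2
15 → 4
4 → 12
4 → 11

15 -> 10 -> 5 -> 8 -> 9 -> 7 -> 3 -> 6 -> 13 -> 14 -> 1 -> 2 -> 4 -> 12 -> 11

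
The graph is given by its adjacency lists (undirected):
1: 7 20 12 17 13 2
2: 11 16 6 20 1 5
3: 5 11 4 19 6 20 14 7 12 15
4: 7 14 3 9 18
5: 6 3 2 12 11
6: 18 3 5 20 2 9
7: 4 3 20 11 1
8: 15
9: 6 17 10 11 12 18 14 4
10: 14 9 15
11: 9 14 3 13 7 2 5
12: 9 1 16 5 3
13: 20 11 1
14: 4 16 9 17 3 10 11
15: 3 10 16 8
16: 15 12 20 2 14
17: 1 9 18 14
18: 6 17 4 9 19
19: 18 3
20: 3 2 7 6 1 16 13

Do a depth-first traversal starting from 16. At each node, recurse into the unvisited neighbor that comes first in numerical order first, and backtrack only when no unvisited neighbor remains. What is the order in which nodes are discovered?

16 → 2 → 1 → 7 → 3 → 4 → 9 → 6 → 5 → 11 → 13 → 20 → 14 → 10 → 15 → 8 → 17 → 18 → 19 → 12

Visit 16
16 → 2
2 → 1
1 → 7
7 → 3
3 → 4
4 → 9
9 → 6
6 → 5
5 → 11
11 → 13
13 → 20
11 → 14
14 → 10
10 → 15
15 → 8
14 → 17
17 → 18
18 → 19
5 → 12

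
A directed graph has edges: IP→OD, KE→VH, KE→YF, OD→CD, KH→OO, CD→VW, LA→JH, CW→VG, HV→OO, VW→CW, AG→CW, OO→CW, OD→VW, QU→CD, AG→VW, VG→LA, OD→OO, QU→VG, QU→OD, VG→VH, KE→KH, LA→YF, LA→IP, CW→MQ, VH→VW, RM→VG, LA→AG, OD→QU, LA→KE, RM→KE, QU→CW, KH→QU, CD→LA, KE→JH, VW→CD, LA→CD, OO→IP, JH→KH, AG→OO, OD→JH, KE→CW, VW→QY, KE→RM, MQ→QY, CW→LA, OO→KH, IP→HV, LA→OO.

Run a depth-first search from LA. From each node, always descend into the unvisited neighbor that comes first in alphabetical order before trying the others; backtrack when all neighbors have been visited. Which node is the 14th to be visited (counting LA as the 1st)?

Visit LA
LA → AG
AG → CW
CW → MQ
MQ → QY
CW → VG
VG → VH
VH → VW
VW → CD
AG → OO
OO → IP
IP → HV
IP → OD
OD → JH
JH → KH
KH → QU
LA → KE
KE → RM
KE → YF

Visit order: LA, AG, CW, MQ, QY, VG, VH, VW, CD, OO, IP, HV, OD, JH, KH, QU, KE, RM, YF

JH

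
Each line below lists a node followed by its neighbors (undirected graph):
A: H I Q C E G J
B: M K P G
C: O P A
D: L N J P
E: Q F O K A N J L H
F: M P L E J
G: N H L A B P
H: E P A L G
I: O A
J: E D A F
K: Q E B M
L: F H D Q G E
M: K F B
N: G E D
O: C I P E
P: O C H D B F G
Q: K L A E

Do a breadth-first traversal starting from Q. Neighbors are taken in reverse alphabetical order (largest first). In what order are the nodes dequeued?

Q -> L -> K -> E -> A -> H -> G -> F -> D -> M -> B -> O -> N -> J -> I -> C -> P

Visit Q; enqueue L, K, E, A → queue [L, K, E, A]
Visit L; enqueue H, G, F, D → queue [K, E, A, H, G, F, D]
Visit K; enqueue M, B → queue [E, A, H, G, F, D, M, B]
Visit E; enqueue O, N, J → queue [A, H, G, F, D, M, B, O, N, J]
Visit A; enqueue I, C → queue [H, G, F, D, M, B, O, N, J, I, C]
Visit H; enqueue P → queue [G, F, D, M, B, O, N, J, I, C, P]
Visit G → queue [F, D, M, B, O, N, J, I, C, P]
Visit F → queue [D, M, B, O, N, J, I, C, P]
Visit D → queue [M, B, O, N, J, I, C, P]
Visit M → queue [B, O, N, J, I, C, P]
Visit B → queue [O, N, J, I, C, P]
Visit O → queue [N, J, I, C, P]
Visit N → queue [J, I, C, P]
Visit J → queue [I, C, P]
Visit I → queue [C, P]
Visit C → queue [P]
Visit P → queue []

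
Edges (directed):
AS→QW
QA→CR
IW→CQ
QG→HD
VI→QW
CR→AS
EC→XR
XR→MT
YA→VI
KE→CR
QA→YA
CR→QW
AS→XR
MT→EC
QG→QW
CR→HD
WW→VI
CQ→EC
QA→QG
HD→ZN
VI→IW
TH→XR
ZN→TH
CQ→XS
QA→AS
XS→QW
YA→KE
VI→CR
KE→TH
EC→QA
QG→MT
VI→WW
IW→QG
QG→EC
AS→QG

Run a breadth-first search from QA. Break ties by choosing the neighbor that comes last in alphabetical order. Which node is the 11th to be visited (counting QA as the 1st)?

EC

Visit QA; enqueue YA, QG, CR, AS → queue [YA, QG, CR, AS]
Visit YA; enqueue VI, KE → queue [QG, CR, AS, VI, KE]
Visit QG; enqueue QW, MT, HD, EC → queue [CR, AS, VI, KE, QW, MT, HD, EC]
Visit CR → queue [AS, VI, KE, QW, MT, HD, EC]
Visit AS; enqueue XR → queue [VI, KE, QW, MT, HD, EC, XR]
Visit VI; enqueue WW, IW → queue [KE, QW, MT, HD, EC, XR, WW, IW]
Visit KE; enqueue TH → queue [QW, MT, HD, EC, XR, WW, IW, TH]
Visit QW → queue [MT, HD, EC, XR, WW, IW, TH]
Visit MT → queue [HD, EC, XR, WW, IW, TH]
Visit HD; enqueue ZN → queue [EC, XR, WW, IW, TH, ZN]
Visit EC → queue [XR, WW, IW, TH, ZN]
Visit XR → queue [WW, IW, TH, ZN]
Visit WW → queue [IW, TH, ZN]
Visit IW; enqueue CQ → queue [TH, ZN, CQ]
Visit TH → queue [ZN, CQ]
Visit ZN → queue [CQ]
Visit CQ; enqueue XS → queue [XS]
Visit XS → queue []

Visit order: QA, YA, QG, CR, AS, VI, KE, QW, MT, HD, EC, XR, WW, IW, TH, ZN, CQ, XS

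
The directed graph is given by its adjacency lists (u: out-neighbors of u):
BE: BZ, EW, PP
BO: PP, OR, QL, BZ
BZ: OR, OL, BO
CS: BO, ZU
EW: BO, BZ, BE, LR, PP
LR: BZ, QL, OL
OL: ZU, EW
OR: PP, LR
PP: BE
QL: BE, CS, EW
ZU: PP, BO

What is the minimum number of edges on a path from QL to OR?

3

Level 0: QL
Level 1: BE, CS, EW
Level 2: BO, BZ, LR, PP, ZU
Level 3: OL, OR
OR first appears at level 3.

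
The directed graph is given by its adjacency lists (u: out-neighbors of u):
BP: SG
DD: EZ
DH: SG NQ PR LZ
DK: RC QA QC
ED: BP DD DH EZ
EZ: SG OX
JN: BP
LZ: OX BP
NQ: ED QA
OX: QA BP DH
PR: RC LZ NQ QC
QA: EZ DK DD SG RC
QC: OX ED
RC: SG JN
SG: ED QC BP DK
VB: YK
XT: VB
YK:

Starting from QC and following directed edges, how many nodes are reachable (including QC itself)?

15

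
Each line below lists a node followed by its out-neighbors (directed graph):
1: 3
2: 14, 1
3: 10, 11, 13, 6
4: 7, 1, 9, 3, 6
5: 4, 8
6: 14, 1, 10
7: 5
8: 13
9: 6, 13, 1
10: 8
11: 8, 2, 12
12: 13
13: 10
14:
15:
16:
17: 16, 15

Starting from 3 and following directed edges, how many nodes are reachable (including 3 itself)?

10

BFS from 3 visits: 3, 6, 10, 11, 13, 1, 14, 8, 2, 12
Reachable nodes: 10 of 17 total.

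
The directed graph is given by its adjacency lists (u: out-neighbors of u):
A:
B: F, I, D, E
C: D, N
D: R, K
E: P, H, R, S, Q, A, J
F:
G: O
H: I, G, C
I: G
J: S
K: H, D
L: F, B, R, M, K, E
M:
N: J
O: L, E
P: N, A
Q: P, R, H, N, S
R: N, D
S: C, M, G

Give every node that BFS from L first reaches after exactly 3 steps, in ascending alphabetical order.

Level 0: L
Level 1: B, E, F, K, M, R
Level 2: A, D, H, I, J, N, P, Q, S
Level 3: C, G
Level 4: O

C, G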